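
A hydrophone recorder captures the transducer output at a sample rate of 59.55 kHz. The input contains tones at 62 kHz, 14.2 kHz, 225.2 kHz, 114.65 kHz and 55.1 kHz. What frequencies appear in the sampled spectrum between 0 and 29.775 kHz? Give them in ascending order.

2.45 kHz, 4.45 kHz, 13 kHz, 14.2 kHz

fs/2 = 29.775 kHz.
62 kHz mod fs = 2.45 kHz.
2.45 kHz ≤ fs/2 = 29.775 kHz, appears at 2.45 kHz.
14.2 kHz ≤ fs/2 = 29.775 kHz, passes unchanged.
225.2 kHz mod fs = 46.55 kHz.
46.55 kHz > fs/2 = 29.775 kHz, folds to fs − 46.55 kHz = 13 kHz.
114.65 kHz mod fs = 55.1 kHz.
55.1 kHz > fs/2 = 29.775 kHz, folds to fs − 55.1 kHz = 4.45 kHz.
55.1 kHz > fs/2 = 29.775 kHz, folds to fs − 55.1 kHz = 4.45 kHz.
Distinct values: {2.45 kHz, 4.45 kHz, 13 kHz, 14.2 kHz}.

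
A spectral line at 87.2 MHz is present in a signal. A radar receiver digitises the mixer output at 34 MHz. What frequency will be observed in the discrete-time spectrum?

87.2 MHz mod fs = 19.2 MHz.
19.2 MHz > fs/2 = 17 MHz, folds to fs − 19.2 MHz = 14.8 MHz.

14.8 MHz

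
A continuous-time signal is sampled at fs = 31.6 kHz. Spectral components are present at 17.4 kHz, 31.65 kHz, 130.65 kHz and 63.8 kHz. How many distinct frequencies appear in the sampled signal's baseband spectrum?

4

fs/2 = 15.8 kHz.
17.4 kHz > fs/2 = 15.8 kHz, folds to fs − 17.4 kHz = 14.2 kHz.
31.65 kHz mod fs = 0.05 kHz.
0.05 kHz ≤ fs/2 = 15.8 kHz, appears at 0.05 kHz.
130.65 kHz mod fs = 4.25 kHz.
4.25 kHz ≤ fs/2 = 15.8 kHz, appears at 4.25 kHz.
63.8 kHz mod fs = 0.6 kHz.
0.6 kHz ≤ fs/2 = 15.8 kHz, appears at 0.6 kHz.
Distinct values: {0.05 kHz, 0.6 kHz, 4.25 kHz, 14.2 kHz} → 4.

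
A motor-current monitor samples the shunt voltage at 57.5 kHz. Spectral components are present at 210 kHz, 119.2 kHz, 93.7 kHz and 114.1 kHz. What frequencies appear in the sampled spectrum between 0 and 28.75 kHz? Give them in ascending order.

fs/2 = 28.75 kHz.
210 kHz mod fs = 37.5 kHz.
37.5 kHz > fs/2 = 28.75 kHz, folds to fs − 37.5 kHz = 20 kHz.
119.2 kHz mod fs = 4.2 kHz.
4.2 kHz ≤ fs/2 = 28.75 kHz, appears at 4.2 kHz.
93.7 kHz mod fs = 36.2 kHz.
36.2 kHz > fs/2 = 28.75 kHz, folds to fs − 36.2 kHz = 21.3 kHz.
114.1 kHz mod fs = 56.6 kHz.
56.6 kHz > fs/2 = 28.75 kHz, folds to fs − 56.6 kHz = 0.9 kHz.
Distinct values: {0.9 kHz, 4.2 kHz, 20 kHz, 21.3 kHz}.

0.9 kHz, 4.2 kHz, 20 kHz, 21.3 kHz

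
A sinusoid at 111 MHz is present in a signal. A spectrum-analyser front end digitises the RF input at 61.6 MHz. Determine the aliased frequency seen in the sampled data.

111 MHz mod fs = 49.4 MHz.
49.4 MHz > fs/2 = 30.8 MHz, folds to fs − 49.4 MHz = 12.2 MHz.

12.2 MHz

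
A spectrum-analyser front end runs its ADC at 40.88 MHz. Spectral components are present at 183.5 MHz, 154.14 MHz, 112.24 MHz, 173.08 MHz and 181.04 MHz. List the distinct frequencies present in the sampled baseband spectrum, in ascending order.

9.38 MHz, 9.56 MHz, 10.4 MHz, 17.52 MHz, 19.98 MHz

fs/2 = 20.44 MHz.
183.5 MHz mod fs = 19.98 MHz.
19.98 MHz ≤ fs/2 = 20.44 MHz, appears at 19.98 MHz.
154.14 MHz mod fs = 31.5 MHz.
31.5 MHz > fs/2 = 20.44 MHz, folds to fs − 31.5 MHz = 9.38 MHz.
112.24 MHz mod fs = 30.48 MHz.
30.48 MHz > fs/2 = 20.44 MHz, folds to fs − 30.48 MHz = 10.4 MHz.
173.08 MHz mod fs = 9.56 MHz.
9.56 MHz ≤ fs/2 = 20.44 MHz, appears at 9.56 MHz.
181.04 MHz mod fs = 17.52 MHz.
17.52 MHz ≤ fs/2 = 20.44 MHz, appears at 17.52 MHz.
Distinct values: {9.38 MHz, 9.56 MHz, 10.4 MHz, 17.52 MHz, 19.98 MHz}.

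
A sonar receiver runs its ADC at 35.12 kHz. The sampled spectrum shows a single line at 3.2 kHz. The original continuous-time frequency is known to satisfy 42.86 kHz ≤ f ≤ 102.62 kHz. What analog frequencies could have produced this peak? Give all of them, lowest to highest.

67.04 kHz, 73.44 kHz, 102.16 kHz

Frequencies that alias to 3.2 kHz are k·fs ± 3.2 kHz for integer k ≥ 0.
k=0: 3.2 kHz.
k=1: 31.92 kHz, 38.32 kHz.
k=2: 67.04 kHz, 73.44 kHz.
k=3: 102.16 kHz, 108.56 kHz.
k=4: 137.28 kHz, 143.68 kHz.
Within [42.86 kHz, 102.62 kHz]: 67.04 kHz, 73.44 kHz, 102.16 kHz.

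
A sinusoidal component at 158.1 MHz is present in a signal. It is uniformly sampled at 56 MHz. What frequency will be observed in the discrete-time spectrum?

9.9 MHz

158.1 MHz mod fs = 46.1 MHz.
46.1 MHz > fs/2 = 28 MHz, folds to fs − 46.1 MHz = 9.9 MHz.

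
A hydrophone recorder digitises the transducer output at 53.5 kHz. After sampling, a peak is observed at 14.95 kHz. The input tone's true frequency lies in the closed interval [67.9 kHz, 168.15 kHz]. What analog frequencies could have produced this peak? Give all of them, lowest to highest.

Frequencies that alias to 14.95 kHz are k·fs ± 14.95 kHz for integer k ≥ 0.
k=0: 14.95 kHz.
k=1: 38.55 kHz, 68.45 kHz.
k=2: 92.05 kHz, 121.95 kHz.
k=3: 145.55 kHz, 175.45 kHz.
k=4: 199.05 kHz, 228.95 kHz.
Within [67.9 kHz, 168.15 kHz]: 68.45 kHz, 92.05 kHz, 121.95 kHz, 145.55 kHz.

68.45 kHz, 92.05 kHz, 121.95 kHz, 145.55 kHz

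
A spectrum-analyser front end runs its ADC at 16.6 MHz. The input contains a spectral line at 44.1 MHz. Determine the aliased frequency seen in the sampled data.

5.7 MHz

44.1 MHz mod fs = 10.9 MHz.
10.9 MHz > fs/2 = 8.3 MHz, folds to fs − 10.9 MHz = 5.7 MHz.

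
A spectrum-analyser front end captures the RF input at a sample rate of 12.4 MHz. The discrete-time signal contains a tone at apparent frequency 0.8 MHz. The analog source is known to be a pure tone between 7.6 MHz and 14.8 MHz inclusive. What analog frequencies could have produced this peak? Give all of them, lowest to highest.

11.6 MHz, 13.2 MHz

Frequencies that alias to 0.8 MHz are k·fs ± 0.8 MHz for integer k ≥ 0.
k=0: 0.8 MHz.
k=1: 11.6 MHz, 13.2 MHz.
k=2: 24 MHz, 25.6 MHz.
Within [7.6 MHz, 14.8 MHz]: 11.6 MHz, 13.2 MHz.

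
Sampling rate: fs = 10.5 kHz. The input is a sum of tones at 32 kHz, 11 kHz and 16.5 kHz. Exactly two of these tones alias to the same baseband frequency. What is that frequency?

fs/2 = 5.25 kHz.
32 kHz mod fs = 0.5 kHz.
0.5 kHz ≤ fs/2 = 5.25 kHz, appears at 0.5 kHz.
11 kHz mod fs = 0.5 kHz.
0.5 kHz ≤ fs/2 = 5.25 kHz, appears at 0.5 kHz.
16.5 kHz mod fs = 6 kHz.
6 kHz > fs/2 = 5.25 kHz, folds to fs − 6 kHz = 4.5 kHz.
11 kHz and 32 kHz both map to 0.5 kHz.

0.5 kHz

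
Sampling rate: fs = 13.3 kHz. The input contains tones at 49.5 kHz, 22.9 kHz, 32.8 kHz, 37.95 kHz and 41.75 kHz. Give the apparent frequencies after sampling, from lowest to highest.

fs/2 = 6.65 kHz.
49.5 kHz mod fs = 9.6 kHz.
9.6 kHz > fs/2 = 6.65 kHz, folds to fs − 9.6 kHz = 3.7 kHz.
22.9 kHz mod fs = 9.6 kHz.
9.6 kHz > fs/2 = 6.65 kHz, folds to fs − 9.6 kHz = 3.7 kHz.
32.8 kHz mod fs = 6.2 kHz.
6.2 kHz ≤ fs/2 = 6.65 kHz, appears at 6.2 kHz.
37.95 kHz mod fs = 11.35 kHz.
11.35 kHz > fs/2 = 6.65 kHz, folds to fs − 11.35 kHz = 1.95 kHz.
41.75 kHz mod fs = 1.85 kHz.
1.85 kHz ≤ fs/2 = 6.65 kHz, appears at 1.85 kHz.
Distinct values: {1.85 kHz, 1.95 kHz, 3.7 kHz, 6.2 kHz}.

1.85 kHz, 1.95 kHz, 3.7 kHz, 6.2 kHz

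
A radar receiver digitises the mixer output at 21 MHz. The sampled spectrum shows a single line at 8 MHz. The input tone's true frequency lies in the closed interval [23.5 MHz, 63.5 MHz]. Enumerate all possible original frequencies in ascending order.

Frequencies that alias to 8 MHz are k·fs ± 8 MHz for integer k ≥ 0.
k=0: 8 MHz.
k=1: 13 MHz, 29 MHz.
k=2: 34 MHz, 50 MHz.
k=3: 55 MHz, 71 MHz.
k=4: 76 MHz, 92 MHz.
Within [23.5 MHz, 63.5 MHz]: 29 MHz, 34 MHz, 50 MHz, 55 MHz.

29 MHz, 34 MHz, 50 MHz, 55 MHz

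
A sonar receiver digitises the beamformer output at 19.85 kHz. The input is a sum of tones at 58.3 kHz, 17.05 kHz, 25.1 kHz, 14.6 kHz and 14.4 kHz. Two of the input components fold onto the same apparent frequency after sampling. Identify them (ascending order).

14.6 kHz, 25.1 kHz

fs/2 = 9.925 kHz.
58.3 kHz mod fs = 18.6 kHz.
18.6 kHz > fs/2 = 9.925 kHz, folds to fs − 18.6 kHz = 1.25 kHz.
17.05 kHz > fs/2 = 9.925 kHz, folds to fs − 17.05 kHz = 2.8 kHz.
25.1 kHz mod fs = 5.25 kHz.
5.25 kHz ≤ fs/2 = 9.925 kHz, appears at 5.25 kHz.
14.6 kHz > fs/2 = 9.925 kHz, folds to fs − 14.6 kHz = 5.25 kHz.
14.4 kHz > fs/2 = 9.925 kHz, folds to fs − 14.4 kHz = 5.45 kHz.
14.6 kHz and 25.1 kHz both map to 5.25 kHz.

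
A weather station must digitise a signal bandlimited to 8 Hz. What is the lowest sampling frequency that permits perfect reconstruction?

Nyquist rate = 2 × 8 Hz = 16 Hz.

16 Hz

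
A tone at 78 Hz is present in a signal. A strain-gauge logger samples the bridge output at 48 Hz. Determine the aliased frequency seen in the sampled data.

78 Hz mod fs = 30 Hz.
30 Hz > fs/2 = 24 Hz, folds to fs − 30 Hz = 18 Hz.

18 Hz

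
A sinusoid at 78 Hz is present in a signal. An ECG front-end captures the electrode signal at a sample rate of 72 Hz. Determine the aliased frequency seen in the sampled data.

6 Hz

78 Hz mod fs = 6 Hz.
6 Hz ≤ fs/2 = 36 Hz, appears at 6 Hz.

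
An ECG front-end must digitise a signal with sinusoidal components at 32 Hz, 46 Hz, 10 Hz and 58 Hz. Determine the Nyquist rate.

Highest-frequency component: 58 Hz.
Nyquist rate = 2 × 58 Hz = 116 Hz.

116 Hz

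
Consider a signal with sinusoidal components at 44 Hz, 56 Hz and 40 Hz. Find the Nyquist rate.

112 Hz

Highest-frequency component: 56 Hz.
Nyquist rate = 2 × 56 Hz = 112 Hz.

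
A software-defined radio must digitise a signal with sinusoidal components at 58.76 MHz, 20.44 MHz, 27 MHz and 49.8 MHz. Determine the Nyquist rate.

Highest-frequency component: 58.76 MHz.
Nyquist rate = 2 × 58.76 MHz = 117.52 MHz.

117.52 MHz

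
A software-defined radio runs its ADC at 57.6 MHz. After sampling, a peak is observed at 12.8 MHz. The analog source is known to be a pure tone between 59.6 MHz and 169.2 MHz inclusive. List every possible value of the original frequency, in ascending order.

Frequencies that alias to 12.8 MHz are k·fs ± 12.8 MHz for integer k ≥ 0.
k=0: 12.8 MHz.
k=1: 44.8 MHz, 70.4 MHz.
k=2: 102.4 MHz, 128 MHz.
k=3: 160 MHz, 185.6 MHz.
k=4: 217.6 MHz, 243.2 MHz.
Within [59.6 MHz, 169.2 MHz]: 70.4 MHz, 102.4 MHz, 128 MHz, 160 MHz.

70.4 MHz, 102.4 MHz, 128 MHz, 160 MHz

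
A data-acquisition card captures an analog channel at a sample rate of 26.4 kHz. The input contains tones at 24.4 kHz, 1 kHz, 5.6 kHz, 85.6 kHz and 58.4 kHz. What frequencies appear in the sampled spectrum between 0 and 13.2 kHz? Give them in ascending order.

fs/2 = 13.2 kHz.
24.4 kHz > fs/2 = 13.2 kHz, folds to fs − 24.4 kHz = 2 kHz.
1 kHz ≤ fs/2 = 13.2 kHz, passes unchanged.
5.6 kHz ≤ fs/2 = 13.2 kHz, passes unchanged.
85.6 kHz mod fs = 6.4 kHz.
6.4 kHz ≤ fs/2 = 13.2 kHz, appears at 6.4 kHz.
58.4 kHz mod fs = 5.6 kHz.
5.6 kHz ≤ fs/2 = 13.2 kHz, appears at 5.6 kHz.
Distinct values: {1 kHz, 2 kHz, 5.6 kHz, 6.4 kHz}.

1 kHz, 2 kHz, 5.6 kHz, 6.4 kHz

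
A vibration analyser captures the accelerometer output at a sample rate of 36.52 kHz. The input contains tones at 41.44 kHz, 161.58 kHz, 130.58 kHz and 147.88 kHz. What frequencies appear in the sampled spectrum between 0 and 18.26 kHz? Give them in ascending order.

1.8 kHz, 4.92 kHz, 15.5 kHz

fs/2 = 18.26 kHz.
41.44 kHz mod fs = 4.92 kHz.
4.92 kHz ≤ fs/2 = 18.26 kHz, appears at 4.92 kHz.
161.58 kHz mod fs = 15.5 kHz.
15.5 kHz ≤ fs/2 = 18.26 kHz, appears at 15.5 kHz.
130.58 kHz mod fs = 21.02 kHz.
21.02 kHz > fs/2 = 18.26 kHz, folds to fs − 21.02 kHz = 15.5 kHz.
147.88 kHz mod fs = 1.8 kHz.
1.8 kHz ≤ fs/2 = 18.26 kHz, appears at 1.8 kHz.
Distinct values: {1.8 kHz, 4.92 kHz, 15.5 kHz}.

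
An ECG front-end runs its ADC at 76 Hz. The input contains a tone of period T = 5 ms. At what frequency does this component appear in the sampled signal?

T = 5 ms → f = 1/T = 200 Hz.
200 Hz mod fs = 48 Hz.
48 Hz > fs/2 = 38 Hz, folds to fs − 48 Hz = 28 Hz.

28 Hz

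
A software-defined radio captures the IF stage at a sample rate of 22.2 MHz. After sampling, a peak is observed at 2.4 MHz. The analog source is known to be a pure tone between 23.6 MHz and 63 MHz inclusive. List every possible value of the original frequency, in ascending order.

24.6 MHz, 42 MHz, 46.8 MHz

Frequencies that alias to 2.4 MHz are k·fs ± 2.4 MHz for integer k ≥ 0.
k=0: 2.4 MHz.
k=1: 19.8 MHz, 24.6 MHz.
k=2: 42 MHz, 46.8 MHz.
k=3: 64.2 MHz, 69 MHz.
Within [23.6 MHz, 63 MHz]: 24.6 MHz, 42 MHz, 46.8 MHz.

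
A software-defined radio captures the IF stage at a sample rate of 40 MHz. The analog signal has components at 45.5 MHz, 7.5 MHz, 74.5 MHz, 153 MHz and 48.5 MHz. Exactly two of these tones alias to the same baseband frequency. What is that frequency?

5.5 MHz

fs/2 = 20 MHz.
45.5 MHz mod fs = 5.5 MHz.
5.5 MHz ≤ fs/2 = 20 MHz, appears at 5.5 MHz.
7.5 MHz ≤ fs/2 = 20 MHz, passes unchanged.
74.5 MHz mod fs = 34.5 MHz.
34.5 MHz > fs/2 = 20 MHz, folds to fs − 34.5 MHz = 5.5 MHz.
153 MHz mod fs = 33 MHz.
33 MHz > fs/2 = 20 MHz, folds to fs − 33 MHz = 7 MHz.
48.5 MHz mod fs = 8.5 MHz.
8.5 MHz ≤ fs/2 = 20 MHz, appears at 8.5 MHz.
45.5 MHz and 74.5 MHz both map to 5.5 MHz.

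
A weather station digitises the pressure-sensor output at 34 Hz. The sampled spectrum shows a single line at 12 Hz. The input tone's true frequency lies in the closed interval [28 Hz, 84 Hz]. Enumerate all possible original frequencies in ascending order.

46 Hz, 56 Hz, 80 Hz

Frequencies that alias to 12 Hz are k·fs ± 12 Hz for integer k ≥ 0.
k=0: 12 Hz.
k=1: 22 Hz, 46 Hz.
k=2: 56 Hz, 80 Hz.
k=3: 90 Hz, 114 Hz.
Within [28 Hz, 84 Hz]: 46 Hz, 56 Hz, 80 Hz.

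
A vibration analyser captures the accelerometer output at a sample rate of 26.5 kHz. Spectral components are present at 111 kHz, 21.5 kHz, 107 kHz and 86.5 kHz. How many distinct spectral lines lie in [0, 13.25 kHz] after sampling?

fs/2 = 13.25 kHz.
111 kHz mod fs = 5 kHz.
5 kHz ≤ fs/2 = 13.25 kHz, appears at 5 kHz.
21.5 kHz > fs/2 = 13.25 kHz, folds to fs − 21.5 kHz = 5 kHz.
107 kHz mod fs = 1 kHz.
1 kHz ≤ fs/2 = 13.25 kHz, appears at 1 kHz.
86.5 kHz mod fs = 7 kHz.
7 kHz ≤ fs/2 = 13.25 kHz, appears at 7 kHz.
Distinct values: {1 kHz, 5 kHz, 7 kHz} → 3.

3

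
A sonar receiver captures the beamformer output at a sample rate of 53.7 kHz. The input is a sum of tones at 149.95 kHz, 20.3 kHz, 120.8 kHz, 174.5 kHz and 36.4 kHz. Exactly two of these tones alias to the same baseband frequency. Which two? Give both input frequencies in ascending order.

120.8 kHz, 174.5 kHz

fs/2 = 26.85 kHz.
149.95 kHz mod fs = 42.55 kHz.
42.55 kHz > fs/2 = 26.85 kHz, folds to fs − 42.55 kHz = 11.15 kHz.
20.3 kHz ≤ fs/2 = 26.85 kHz, passes unchanged.
120.8 kHz mod fs = 13.4 kHz.
13.4 kHz ≤ fs/2 = 26.85 kHz, appears at 13.4 kHz.
174.5 kHz mod fs = 13.4 kHz.
13.4 kHz ≤ fs/2 = 26.85 kHz, appears at 13.4 kHz.
36.4 kHz > fs/2 = 26.85 kHz, folds to fs − 36.4 kHz = 17.3 kHz.
120.8 kHz and 174.5 kHz both map to 13.4 kHz.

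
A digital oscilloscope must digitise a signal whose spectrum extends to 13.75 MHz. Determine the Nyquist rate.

27.5 MHz

Nyquist rate = 2 × 13.75 MHz = 27.5 MHz.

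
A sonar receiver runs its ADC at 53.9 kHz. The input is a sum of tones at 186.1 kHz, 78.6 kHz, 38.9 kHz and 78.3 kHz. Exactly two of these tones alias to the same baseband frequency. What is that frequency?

fs/2 = 26.95 kHz.
186.1 kHz mod fs = 24.4 kHz.
24.4 kHz ≤ fs/2 = 26.95 kHz, appears at 24.4 kHz.
78.6 kHz mod fs = 24.7 kHz.
24.7 kHz ≤ fs/2 = 26.95 kHz, appears at 24.7 kHz.
38.9 kHz > fs/2 = 26.95 kHz, folds to fs − 38.9 kHz = 15 kHz.
78.3 kHz mod fs = 24.4 kHz.
24.4 kHz ≤ fs/2 = 26.95 kHz, appears at 24.4 kHz.
78.3 kHz and 186.1 kHz both map to 24.4 kHz.

24.4 kHz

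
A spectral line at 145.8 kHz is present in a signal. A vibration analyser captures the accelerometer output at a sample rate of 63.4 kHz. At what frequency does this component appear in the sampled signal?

145.8 kHz mod fs = 19 kHz.
19 kHz ≤ fs/2 = 31.7 kHz, appears at 19 kHz.

19 kHz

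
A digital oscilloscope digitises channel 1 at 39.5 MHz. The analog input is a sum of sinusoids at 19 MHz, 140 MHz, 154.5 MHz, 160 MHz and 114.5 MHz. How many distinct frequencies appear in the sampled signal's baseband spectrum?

5

fs/2 = 19.75 MHz.
19 MHz ≤ fs/2 = 19.75 MHz, passes unchanged.
140 MHz mod fs = 21.5 MHz.
21.5 MHz > fs/2 = 19.75 MHz, folds to fs − 21.5 MHz = 18 MHz.
154.5 MHz mod fs = 36 MHz.
36 MHz > fs/2 = 19.75 MHz, folds to fs − 36 MHz = 3.5 MHz.
160 MHz mod fs = 2 MHz.
2 MHz ≤ fs/2 = 19.75 MHz, appears at 2 MHz.
114.5 MHz mod fs = 35.5 MHz.
35.5 MHz > fs/2 = 19.75 MHz, folds to fs − 35.5 MHz = 4 MHz.
Distinct values: {2 MHz, 3.5 MHz, 4 MHz, 18 MHz, 19 MHz} → 5.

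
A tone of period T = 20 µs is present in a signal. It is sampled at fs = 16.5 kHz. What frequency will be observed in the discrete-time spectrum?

T = 20 µs → f = 1/T = 50 kHz.
50 kHz mod fs = 0.5 kHz.
0.5 kHz ≤ fs/2 = 8.25 kHz, appears at 0.5 kHz.

0.5 kHz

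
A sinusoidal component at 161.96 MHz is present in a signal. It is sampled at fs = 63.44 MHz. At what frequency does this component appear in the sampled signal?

161.96 MHz mod fs = 35.08 MHz.
35.08 MHz > fs/2 = 31.72 MHz, folds to fs − 35.08 MHz = 28.36 MHz.

28.36 MHz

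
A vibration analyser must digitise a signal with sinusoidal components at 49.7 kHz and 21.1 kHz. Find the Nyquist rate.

Highest-frequency component: 49.7 kHz.
Nyquist rate = 2 × 49.7 kHz = 99.4 kHz.

99.4 kHz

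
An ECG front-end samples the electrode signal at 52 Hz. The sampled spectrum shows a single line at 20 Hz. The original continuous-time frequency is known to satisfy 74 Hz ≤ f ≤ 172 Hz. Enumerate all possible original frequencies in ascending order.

Frequencies that alias to 20 Hz are k·fs ± 20 Hz for integer k ≥ 0.
k=0: 20 Hz.
k=1: 32 Hz, 72 Hz.
k=2: 84 Hz, 124 Hz.
k=3: 136 Hz, 176 Hz.
k=4: 188 Hz, 228 Hz.
Within [74 Hz, 172 Hz]: 84 Hz, 124 Hz, 136 Hz.

84 Hz, 124 Hz, 136 Hz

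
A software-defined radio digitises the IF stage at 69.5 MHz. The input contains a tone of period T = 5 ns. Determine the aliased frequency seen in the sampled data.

8.5 MHz

T = 5 ns → f = 1/T = 200 MHz.
200 MHz mod fs = 61 MHz.
61 MHz > fs/2 = 34.75 MHz, folds to fs − 61 MHz = 8.5 MHz.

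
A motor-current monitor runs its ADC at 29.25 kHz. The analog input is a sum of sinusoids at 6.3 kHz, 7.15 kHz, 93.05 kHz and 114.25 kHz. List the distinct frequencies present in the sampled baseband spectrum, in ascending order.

fs/2 = 14.625 kHz.
6.3 kHz ≤ fs/2 = 14.625 kHz, passes unchanged.
7.15 kHz ≤ fs/2 = 14.625 kHz, passes unchanged.
93.05 kHz mod fs = 5.3 kHz.
5.3 kHz ≤ fs/2 = 14.625 kHz, appears at 5.3 kHz.
114.25 kHz mod fs = 26.5 kHz.
26.5 kHz > fs/2 = 14.625 kHz, folds to fs − 26.5 kHz = 2.75 kHz.
Distinct values: {2.75 kHz, 5.3 kHz, 6.3 kHz, 7.15 kHz}.

2.75 kHz, 5.3 kHz, 6.3 kHz, 7.15 kHz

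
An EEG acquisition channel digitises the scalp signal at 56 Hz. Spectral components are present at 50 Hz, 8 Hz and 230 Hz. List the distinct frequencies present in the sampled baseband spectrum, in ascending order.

6 Hz, 8 Hz

fs/2 = 28 Hz.
50 Hz > fs/2 = 28 Hz, folds to fs − 50 Hz = 6 Hz.
8 Hz ≤ fs/2 = 28 Hz, passes unchanged.
230 Hz mod fs = 6 Hz.
6 Hz ≤ fs/2 = 28 Hz, appears at 6 Hz.
Distinct values: {6 Hz, 8 Hz}.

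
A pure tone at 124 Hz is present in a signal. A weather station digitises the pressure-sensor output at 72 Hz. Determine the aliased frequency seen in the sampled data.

20 Hz

124 Hz mod fs = 52 Hz.
52 Hz > fs/2 = 36 Hz, folds to fs − 52 Hz = 20 Hz.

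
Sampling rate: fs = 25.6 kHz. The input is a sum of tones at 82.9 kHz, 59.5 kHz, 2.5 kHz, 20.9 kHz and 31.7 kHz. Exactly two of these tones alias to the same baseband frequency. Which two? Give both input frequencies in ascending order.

31.7 kHz, 82.9 kHz

fs/2 = 12.8 kHz.
82.9 kHz mod fs = 6.1 kHz.
6.1 kHz ≤ fs/2 = 12.8 kHz, appears at 6.1 kHz.
59.5 kHz mod fs = 8.3 kHz.
8.3 kHz ≤ fs/2 = 12.8 kHz, appears at 8.3 kHz.
2.5 kHz ≤ fs/2 = 12.8 kHz, passes unchanged.
20.9 kHz > fs/2 = 12.8 kHz, folds to fs − 20.9 kHz = 4.7 kHz.
31.7 kHz mod fs = 6.1 kHz.
6.1 kHz ≤ fs/2 = 12.8 kHz, appears at 6.1 kHz.
31.7 kHz and 82.9 kHz both map to 6.1 kHz.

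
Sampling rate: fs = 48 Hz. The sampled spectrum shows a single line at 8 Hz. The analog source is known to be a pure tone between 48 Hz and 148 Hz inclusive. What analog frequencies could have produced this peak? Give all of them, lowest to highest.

56 Hz, 88 Hz, 104 Hz, 136 Hz

Frequencies that alias to 8 Hz are k·fs ± 8 Hz for integer k ≥ 0.
k=0: 8 Hz.
k=1: 40 Hz, 56 Hz.
k=2: 88 Hz, 104 Hz.
k=3: 136 Hz, 152 Hz.
k=4: 184 Hz, 200 Hz.
Within [48 Hz, 148 Hz]: 56 Hz, 88 Hz, 104 Hz, 136 Hz.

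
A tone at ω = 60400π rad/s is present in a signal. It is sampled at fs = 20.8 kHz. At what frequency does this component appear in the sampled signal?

ω = 60400π rad/s → f = ω/(2π) = 30200 Hz = 30.2 kHz.
30.2 kHz mod fs = 9.4 kHz.
9.4 kHz ≤ fs/2 = 10.4 kHz, appears at 9.4 kHz.

9.4 kHz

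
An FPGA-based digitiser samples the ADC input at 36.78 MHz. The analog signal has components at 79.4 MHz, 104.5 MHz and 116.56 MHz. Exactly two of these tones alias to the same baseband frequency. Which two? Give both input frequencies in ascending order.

fs/2 = 18.39 MHz.
79.4 MHz mod fs = 5.84 MHz.
5.84 MHz ≤ fs/2 = 18.39 MHz, appears at 5.84 MHz.
104.5 MHz mod fs = 30.94 MHz.
30.94 MHz > fs/2 = 18.39 MHz, folds to fs − 30.94 MHz = 5.84 MHz.
116.56 MHz mod fs = 6.22 MHz.
6.22 MHz ≤ fs/2 = 18.39 MHz, appears at 6.22 MHz.
79.4 MHz and 104.5 MHz both map to 5.84 MHz.

79.4 MHz, 104.5 MHz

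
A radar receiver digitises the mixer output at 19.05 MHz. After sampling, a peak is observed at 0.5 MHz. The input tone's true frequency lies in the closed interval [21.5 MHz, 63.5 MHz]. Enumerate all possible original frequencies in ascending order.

Frequencies that alias to 0.5 MHz are k·fs ± 0.5 MHz for integer k ≥ 0.
k=0: 0.5 MHz.
k=1: 18.55 MHz, 19.55 MHz.
k=2: 37.6 MHz, 38.6 MHz.
k=3: 56.65 MHz, 57.65 MHz.
k=4: 75.7 MHz, 76.7 MHz.
Within [21.5 MHz, 63.5 MHz]: 37.6 MHz, 38.6 MHz, 56.65 MHz, 57.65 MHz.

37.6 MHz, 38.6 MHz, 56.65 MHz, 57.65 MHz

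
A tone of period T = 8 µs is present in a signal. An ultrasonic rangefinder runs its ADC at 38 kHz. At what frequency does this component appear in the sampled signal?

11 kHz

T = 8 µs → f = 1/T = 125 kHz.
125 kHz mod fs = 11 kHz.
11 kHz ≤ fs/2 = 19 kHz, appears at 11 kHz.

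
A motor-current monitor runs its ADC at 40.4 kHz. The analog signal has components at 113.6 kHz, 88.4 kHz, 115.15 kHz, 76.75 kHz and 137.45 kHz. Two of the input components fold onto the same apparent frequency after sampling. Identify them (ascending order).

88.4 kHz, 113.6 kHz

fs/2 = 20.2 kHz.
113.6 kHz mod fs = 32.8 kHz.
32.8 kHz > fs/2 = 20.2 kHz, folds to fs − 32.8 kHz = 7.6 kHz.
88.4 kHz mod fs = 7.6 kHz.
7.6 kHz ≤ fs/2 = 20.2 kHz, appears at 7.6 kHz.
115.15 kHz mod fs = 34.35 kHz.
34.35 kHz > fs/2 = 20.2 kHz, folds to fs − 34.35 kHz = 6.05 kHz.
76.75 kHz mod fs = 36.35 kHz.
36.35 kHz > fs/2 = 20.2 kHz, folds to fs − 36.35 kHz = 4.05 kHz.
137.45 kHz mod fs = 16.25 kHz.
16.25 kHz ≤ fs/2 = 20.2 kHz, appears at 16.25 kHz.
88.4 kHz and 113.6 kHz both map to 7.6 kHz.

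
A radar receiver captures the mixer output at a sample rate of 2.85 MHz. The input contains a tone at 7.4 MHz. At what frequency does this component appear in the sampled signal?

7.4 MHz mod fs = 1.7 MHz.
1.7 MHz > fs/2 = 1.425 MHz, folds to fs − 1.7 MHz = 1.15 MHz.

1.15 MHz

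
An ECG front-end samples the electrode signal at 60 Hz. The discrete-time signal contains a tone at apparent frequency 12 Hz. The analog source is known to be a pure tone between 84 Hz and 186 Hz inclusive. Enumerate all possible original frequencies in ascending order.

108 Hz, 132 Hz, 168 Hz

Frequencies that alias to 12 Hz are k·fs ± 12 Hz for integer k ≥ 0.
k=0: 12 Hz.
k=1: 48 Hz, 72 Hz.
k=2: 108 Hz, 132 Hz.
k=3: 168 Hz, 192 Hz.
k=4: 228 Hz, 252 Hz.
Within [84 Hz, 186 Hz]: 108 Hz, 132 Hz, 168 Hz.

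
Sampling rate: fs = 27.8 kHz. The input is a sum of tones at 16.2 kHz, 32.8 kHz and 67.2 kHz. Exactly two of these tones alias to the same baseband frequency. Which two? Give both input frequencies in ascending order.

fs/2 = 13.9 kHz.
16.2 kHz > fs/2 = 13.9 kHz, folds to fs − 16.2 kHz = 11.6 kHz.
32.8 kHz mod fs = 5 kHz.
5 kHz ≤ fs/2 = 13.9 kHz, appears at 5 kHz.
67.2 kHz mod fs = 11.6 kHz.
11.6 kHz ≤ fs/2 = 13.9 kHz, appears at 11.6 kHz.
16.2 kHz and 67.2 kHz both map to 11.6 kHz.

16.2 kHz, 67.2 kHz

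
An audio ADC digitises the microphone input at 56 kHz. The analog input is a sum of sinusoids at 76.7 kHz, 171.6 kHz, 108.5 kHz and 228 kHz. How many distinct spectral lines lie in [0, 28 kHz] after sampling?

4

fs/2 = 28 kHz.
76.7 kHz mod fs = 20.7 kHz.
20.7 kHz ≤ fs/2 = 28 kHz, appears at 20.7 kHz.
171.6 kHz mod fs = 3.6 kHz.
3.6 kHz ≤ fs/2 = 28 kHz, appears at 3.6 kHz.
108.5 kHz mod fs = 52.5 kHz.
52.5 kHz > fs/2 = 28 kHz, folds to fs − 52.5 kHz = 3.5 kHz.
228 kHz mod fs = 4 kHz.
4 kHz ≤ fs/2 = 28 kHz, appears at 4 kHz.
Distinct values: {3.5 kHz, 3.6 kHz, 4 kHz, 20.7 kHz} → 4.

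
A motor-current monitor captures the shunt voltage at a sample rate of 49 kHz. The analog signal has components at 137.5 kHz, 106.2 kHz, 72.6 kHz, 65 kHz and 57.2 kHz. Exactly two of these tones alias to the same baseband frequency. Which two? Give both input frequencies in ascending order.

fs/2 = 24.5 kHz.
137.5 kHz mod fs = 39.5 kHz.
39.5 kHz > fs/2 = 24.5 kHz, folds to fs − 39.5 kHz = 9.5 kHz.
106.2 kHz mod fs = 8.2 kHz.
8.2 kHz ≤ fs/2 = 24.5 kHz, appears at 8.2 kHz.
72.6 kHz mod fs = 23.6 kHz.
23.6 kHz ≤ fs/2 = 24.5 kHz, appears at 23.6 kHz.
65 kHz mod fs = 16 kHz.
16 kHz ≤ fs/2 = 24.5 kHz, appears at 16 kHz.
57.2 kHz mod fs = 8.2 kHz.
8.2 kHz ≤ fs/2 = 24.5 kHz, appears at 8.2 kHz.
57.2 kHz and 106.2 kHz both map to 8.2 kHz.

57.2 kHz, 106.2 kHz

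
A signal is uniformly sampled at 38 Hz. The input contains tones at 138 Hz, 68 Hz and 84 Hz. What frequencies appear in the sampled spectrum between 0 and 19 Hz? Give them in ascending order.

fs/2 = 19 Hz.
138 Hz mod fs = 24 Hz.
24 Hz > fs/2 = 19 Hz, folds to fs − 24 Hz = 14 Hz.
68 Hz mod fs = 30 Hz.
30 Hz > fs/2 = 19 Hz, folds to fs − 30 Hz = 8 Hz.
84 Hz mod fs = 8 Hz.
8 Hz ≤ fs/2 = 19 Hz, appears at 8 Hz.
Distinct values: {8 Hz, 14 Hz}.

8 Hz, 14 Hz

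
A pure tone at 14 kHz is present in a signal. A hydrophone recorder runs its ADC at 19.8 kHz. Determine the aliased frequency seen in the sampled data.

14 kHz > fs/2 = 9.9 kHz, folds to fs − 14 kHz = 5.8 kHz.

5.8 kHz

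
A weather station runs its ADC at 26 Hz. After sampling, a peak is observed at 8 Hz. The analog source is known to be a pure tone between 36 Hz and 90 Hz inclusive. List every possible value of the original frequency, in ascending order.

Frequencies that alias to 8 Hz are k·fs ± 8 Hz for integer k ≥ 0.
k=0: 8 Hz.
k=1: 18 Hz, 34 Hz.
k=2: 44 Hz, 60 Hz.
k=3: 70 Hz, 86 Hz.
k=4: 96 Hz, 112 Hz.
Within [36 Hz, 90 Hz]: 44 Hz, 60 Hz, 70 Hz, 86 Hz.

44 Hz, 60 Hz, 70 Hz, 86 Hz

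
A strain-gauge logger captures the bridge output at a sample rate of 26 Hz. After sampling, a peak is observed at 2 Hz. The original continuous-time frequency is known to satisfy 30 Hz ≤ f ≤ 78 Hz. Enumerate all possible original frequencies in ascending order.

50 Hz, 54 Hz, 76 Hz

Frequencies that alias to 2 Hz are k·fs ± 2 Hz for integer k ≥ 0.
k=0: 2 Hz.
k=1: 24 Hz, 28 Hz.
k=2: 50 Hz, 54 Hz.
k=3: 76 Hz, 80 Hz.
k=4: 102 Hz, 106 Hz.
Within [30 Hz, 78 Hz]: 50 Hz, 54 Hz, 76 Hz.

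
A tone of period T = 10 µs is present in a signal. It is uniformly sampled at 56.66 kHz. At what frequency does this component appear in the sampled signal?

T = 10 µs → f = 1/T = 100 kHz.
100 kHz mod fs = 43.34 kHz.
43.34 kHz > fs/2 = 28.33 kHz, folds to fs − 43.34 kHz = 13.32 kHz.

13.32 kHz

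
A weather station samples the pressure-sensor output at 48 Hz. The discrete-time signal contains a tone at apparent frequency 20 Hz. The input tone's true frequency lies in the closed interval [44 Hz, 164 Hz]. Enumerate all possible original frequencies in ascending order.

68 Hz, 76 Hz, 116 Hz, 124 Hz, 164 Hz

Frequencies that alias to 20 Hz are k·fs ± 20 Hz for integer k ≥ 0.
k=0: 20 Hz.
k=1: 28 Hz, 68 Hz.
k=2: 76 Hz, 116 Hz.
k=3: 124 Hz, 164 Hz.
k=4: 172 Hz, 212 Hz.
Within [44 Hz, 164 Hz]: 68 Hz, 76 Hz, 116 Hz, 124 Hz, 164 Hz.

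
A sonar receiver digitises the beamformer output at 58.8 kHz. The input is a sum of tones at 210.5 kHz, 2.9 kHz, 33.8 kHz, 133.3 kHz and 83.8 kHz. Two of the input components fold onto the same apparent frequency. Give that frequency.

25 kHz

fs/2 = 29.4 kHz.
210.5 kHz mod fs = 34.1 kHz.
34.1 kHz > fs/2 = 29.4 kHz, folds to fs − 34.1 kHz = 24.7 kHz.
2.9 kHz ≤ fs/2 = 29.4 kHz, passes unchanged.
33.8 kHz > fs/2 = 29.4 kHz, folds to fs − 33.8 kHz = 25 kHz.
133.3 kHz mod fs = 15.7 kHz.
15.7 kHz ≤ fs/2 = 29.4 kHz, appears at 15.7 kHz.
83.8 kHz mod fs = 25 kHz.
25 kHz ≤ fs/2 = 29.4 kHz, appears at 25 kHz.
33.8 kHz and 83.8 kHz both map to 25 kHz.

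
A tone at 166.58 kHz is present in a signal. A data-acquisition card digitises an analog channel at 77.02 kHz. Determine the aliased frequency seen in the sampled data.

166.58 kHz mod fs = 12.54 kHz.
12.54 kHz ≤ fs/2 = 38.51 kHz, appears at 12.54 kHz.

12.54 kHz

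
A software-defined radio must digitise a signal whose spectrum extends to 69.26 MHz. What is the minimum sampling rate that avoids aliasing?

Nyquist rate = 2 × 69.26 MHz = 138.52 MHz.

138.52 MHz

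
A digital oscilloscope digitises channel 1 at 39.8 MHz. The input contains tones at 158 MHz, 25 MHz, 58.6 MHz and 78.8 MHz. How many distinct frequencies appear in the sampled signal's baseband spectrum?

fs/2 = 19.9 MHz.
158 MHz mod fs = 38.6 MHz.
38.6 MHz > fs/2 = 19.9 MHz, folds to fs − 38.6 MHz = 1.2 MHz.
25 MHz > fs/2 = 19.9 MHz, folds to fs − 25 MHz = 14.8 MHz.
58.6 MHz mod fs = 18.8 MHz.
18.8 MHz ≤ fs/2 = 19.9 MHz, appears at 18.8 MHz.
78.8 MHz mod fs = 39 MHz.
39 MHz > fs/2 = 19.9 MHz, folds to fs − 39 MHz = 0.8 MHz.
Distinct values: {0.8 MHz, 1.2 MHz, 14.8 MHz, 18.8 MHz} → 4.

4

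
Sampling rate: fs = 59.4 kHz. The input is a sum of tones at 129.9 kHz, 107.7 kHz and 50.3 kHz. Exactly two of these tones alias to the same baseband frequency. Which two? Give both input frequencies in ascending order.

107.7 kHz, 129.9 kHz

fs/2 = 29.7 kHz.
129.9 kHz mod fs = 11.1 kHz.
11.1 kHz ≤ fs/2 = 29.7 kHz, appears at 11.1 kHz.
107.7 kHz mod fs = 48.3 kHz.
48.3 kHz > fs/2 = 29.7 kHz, folds to fs − 48.3 kHz = 11.1 kHz.
50.3 kHz > fs/2 = 29.7 kHz, folds to fs − 50.3 kHz = 9.1 kHz.
107.7 kHz and 129.9 kHz both map to 11.1 kHz.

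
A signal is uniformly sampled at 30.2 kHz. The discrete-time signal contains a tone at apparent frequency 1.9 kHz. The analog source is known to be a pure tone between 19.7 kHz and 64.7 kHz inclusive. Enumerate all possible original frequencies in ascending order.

28.3 kHz, 32.1 kHz, 58.5 kHz, 62.3 kHz

Frequencies that alias to 1.9 kHz are k·fs ± 1.9 kHz for integer k ≥ 0.
k=0: 1.9 kHz.
k=1: 28.3 kHz, 32.1 kHz.
k=2: 58.5 kHz, 62.3 kHz.
k=3: 88.7 kHz, 92.5 kHz.
Within [19.7 kHz, 64.7 kHz]: 28.3 kHz, 32.1 kHz, 58.5 kHz, 62.3 kHz.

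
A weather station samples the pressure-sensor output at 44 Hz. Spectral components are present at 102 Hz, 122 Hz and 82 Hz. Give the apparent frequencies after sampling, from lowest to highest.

6 Hz, 10 Hz, 14 Hz

fs/2 = 22 Hz.
102 Hz mod fs = 14 Hz.
14 Hz ≤ fs/2 = 22 Hz, appears at 14 Hz.
122 Hz mod fs = 34 Hz.
34 Hz > fs/2 = 22 Hz, folds to fs − 34 Hz = 10 Hz.
82 Hz mod fs = 38 Hz.
38 Hz > fs/2 = 22 Hz, folds to fs − 38 Hz = 6 Hz.
Distinct values: {6 Hz, 10 Hz, 14 Hz}.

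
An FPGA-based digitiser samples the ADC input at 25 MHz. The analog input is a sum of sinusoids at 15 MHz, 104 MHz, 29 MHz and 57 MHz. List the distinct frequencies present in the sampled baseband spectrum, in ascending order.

4 MHz, 7 MHz, 10 MHz

fs/2 = 12.5 MHz.
15 MHz > fs/2 = 12.5 MHz, folds to fs − 15 MHz = 10 MHz.
104 MHz mod fs = 4 MHz.
4 MHz ≤ fs/2 = 12.5 MHz, appears at 4 MHz.
29 MHz mod fs = 4 MHz.
4 MHz ≤ fs/2 = 12.5 MHz, appears at 4 MHz.
57 MHz mod fs = 7 MHz.
7 MHz ≤ fs/2 = 12.5 MHz, appears at 7 MHz.
Distinct values: {4 MHz, 7 MHz, 10 MHz}.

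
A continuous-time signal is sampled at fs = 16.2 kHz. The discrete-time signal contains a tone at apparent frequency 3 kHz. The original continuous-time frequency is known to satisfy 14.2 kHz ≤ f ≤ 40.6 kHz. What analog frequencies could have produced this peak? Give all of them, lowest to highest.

Frequencies that alias to 3 kHz are k·fs ± 3 kHz for integer k ≥ 0.
k=0: 3 kHz.
k=1: 13.2 kHz, 19.2 kHz.
k=2: 29.4 kHz, 35.4 kHz.
k=3: 45.6 kHz, 51.6 kHz.
Within [14.2 kHz, 40.6 kHz]: 19.2 kHz, 29.4 kHz, 35.4 kHz.

19.2 kHz, 29.4 kHz, 35.4 kHz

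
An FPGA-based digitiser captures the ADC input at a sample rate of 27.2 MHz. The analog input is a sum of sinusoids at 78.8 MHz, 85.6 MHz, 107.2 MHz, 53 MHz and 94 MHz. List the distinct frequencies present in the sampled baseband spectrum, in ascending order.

fs/2 = 13.6 MHz.
78.8 MHz mod fs = 24.4 MHz.
24.4 MHz > fs/2 = 13.6 MHz, folds to fs − 24.4 MHz = 2.8 MHz.
85.6 MHz mod fs = 4 MHz.
4 MHz ≤ fs/2 = 13.6 MHz, appears at 4 MHz.
107.2 MHz mod fs = 25.6 MHz.
25.6 MHz > fs/2 = 13.6 MHz, folds to fs − 25.6 MHz = 1.6 MHz.
53 MHz mod fs = 25.8 MHz.
25.8 MHz > fs/2 = 13.6 MHz, folds to fs − 25.8 MHz = 1.4 MHz.
94 MHz mod fs = 12.4 MHz.
12.4 MHz ≤ fs/2 = 13.6 MHz, appears at 12.4 MHz.
Distinct values: {1.4 MHz, 1.6 MHz, 2.8 MHz, 4 MHz, 12.4 MHz}.

1.4 MHz, 1.6 MHz, 2.8 MHz, 4 MHz, 12.4 MHz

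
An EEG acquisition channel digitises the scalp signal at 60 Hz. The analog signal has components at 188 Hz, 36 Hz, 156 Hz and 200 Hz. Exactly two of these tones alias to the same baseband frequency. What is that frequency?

24 Hz

fs/2 = 30 Hz.
188 Hz mod fs = 8 Hz.
8 Hz ≤ fs/2 = 30 Hz, appears at 8 Hz.
36 Hz > fs/2 = 30 Hz, folds to fs − 36 Hz = 24 Hz.
156 Hz mod fs = 36 Hz.
36 Hz > fs/2 = 30 Hz, folds to fs − 36 Hz = 24 Hz.
200 Hz mod fs = 20 Hz.
20 Hz ≤ fs/2 = 30 Hz, appears at 20 Hz.
36 Hz and 156 Hz both map to 24 Hz.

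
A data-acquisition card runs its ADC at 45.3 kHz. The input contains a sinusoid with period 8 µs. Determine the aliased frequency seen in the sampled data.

10.9 kHz

T = 8 µs → f = 1/T = 125 kHz.
125 kHz mod fs = 34.4 kHz.
34.4 kHz > fs/2 = 22.65 kHz, folds to fs − 34.4 kHz = 10.9 kHz.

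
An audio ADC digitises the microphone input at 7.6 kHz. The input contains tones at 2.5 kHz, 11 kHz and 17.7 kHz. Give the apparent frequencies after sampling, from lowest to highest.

2.5 kHz, 3.4 kHz

fs/2 = 3.8 kHz.
2.5 kHz ≤ fs/2 = 3.8 kHz, passes unchanged.
11 kHz mod fs = 3.4 kHz.
3.4 kHz ≤ fs/2 = 3.8 kHz, appears at 3.4 kHz.
17.7 kHz mod fs = 2.5 kHz.
2.5 kHz ≤ fs/2 = 3.8 kHz, appears at 2.5 kHz.
Distinct values: {2.5 kHz, 3.4 kHz}.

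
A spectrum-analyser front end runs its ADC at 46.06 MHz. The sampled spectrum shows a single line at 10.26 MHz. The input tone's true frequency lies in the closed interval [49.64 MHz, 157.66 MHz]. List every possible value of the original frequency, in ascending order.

Frequencies that alias to 10.26 MHz are k·fs ± 10.26 MHz for integer k ≥ 0.
k=0: 10.26 MHz.
k=1: 35.8 MHz, 56.32 MHz.
k=2: 81.86 MHz, 102.38 MHz.
k=3: 127.92 MHz, 148.44 MHz.
k=4: 173.98 MHz, 194.5 MHz.
Within [49.64 MHz, 157.66 MHz]: 56.32 MHz, 81.86 MHz, 102.38 MHz, 127.92 MHz, 148.44 MHz.

56.32 MHz, 81.86 MHz, 102.38 MHz, 127.92 MHz, 148.44 MHz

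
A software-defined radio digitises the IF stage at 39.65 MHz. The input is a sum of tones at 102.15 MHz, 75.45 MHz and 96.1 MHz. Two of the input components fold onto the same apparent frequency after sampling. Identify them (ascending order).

fs/2 = 19.825 MHz.
102.15 MHz mod fs = 22.85 MHz.
22.85 MHz > fs/2 = 19.825 MHz, folds to fs − 22.85 MHz = 16.8 MHz.
75.45 MHz mod fs = 35.8 MHz.
35.8 MHz > fs/2 = 19.825 MHz, folds to fs − 35.8 MHz = 3.85 MHz.
96.1 MHz mod fs = 16.8 MHz.
16.8 MHz ≤ fs/2 = 19.825 MHz, appears at 16.8 MHz.
96.1 MHz and 102.15 MHz both map to 16.8 MHz.

96.1 MHz, 102.15 MHz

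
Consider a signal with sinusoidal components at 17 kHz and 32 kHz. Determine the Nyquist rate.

64 kHz

Highest-frequency component: 32 kHz.
Nyquist rate = 2 × 32 kHz = 64 kHz.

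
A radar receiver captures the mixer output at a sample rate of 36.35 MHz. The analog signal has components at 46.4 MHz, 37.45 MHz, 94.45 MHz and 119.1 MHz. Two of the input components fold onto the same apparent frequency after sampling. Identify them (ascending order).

46.4 MHz, 119.1 MHz

fs/2 = 18.175 MHz.
46.4 MHz mod fs = 10.05 MHz.
10.05 MHz ≤ fs/2 = 18.175 MHz, appears at 10.05 MHz.
37.45 MHz mod fs = 1.1 MHz.
1.1 MHz ≤ fs/2 = 18.175 MHz, appears at 1.1 MHz.
94.45 MHz mod fs = 21.75 MHz.
21.75 MHz > fs/2 = 18.175 MHz, folds to fs − 21.75 MHz = 14.6 MHz.
119.1 MHz mod fs = 10.05 MHz.
10.05 MHz ≤ fs/2 = 18.175 MHz, appears at 10.05 MHz.
46.4 MHz and 119.1 MHz both map to 10.05 MHz.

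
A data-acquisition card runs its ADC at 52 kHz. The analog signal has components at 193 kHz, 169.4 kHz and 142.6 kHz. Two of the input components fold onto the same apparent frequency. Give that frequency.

13.4 kHz

fs/2 = 26 kHz.
193 kHz mod fs = 37 kHz.
37 kHz > fs/2 = 26 kHz, folds to fs − 37 kHz = 15 kHz.
169.4 kHz mod fs = 13.4 kHz.
13.4 kHz ≤ fs/2 = 26 kHz, appears at 13.4 kHz.
142.6 kHz mod fs = 38.6 kHz.
38.6 kHz > fs/2 = 26 kHz, folds to fs − 38.6 kHz = 13.4 kHz.
142.6 kHz and 169.4 kHz both map to 13.4 kHz.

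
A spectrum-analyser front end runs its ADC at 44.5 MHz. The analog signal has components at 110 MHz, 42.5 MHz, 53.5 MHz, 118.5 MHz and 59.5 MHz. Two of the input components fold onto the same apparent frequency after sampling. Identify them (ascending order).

59.5 MHz, 118.5 MHz

fs/2 = 22.25 MHz.
110 MHz mod fs = 21 MHz.
21 MHz ≤ fs/2 = 22.25 MHz, appears at 21 MHz.
42.5 MHz > fs/2 = 22.25 MHz, folds to fs − 42.5 MHz = 2 MHz.
53.5 MHz mod fs = 9 MHz.
9 MHz ≤ fs/2 = 22.25 MHz, appears at 9 MHz.
118.5 MHz mod fs = 29.5 MHz.
29.5 MHz > fs/2 = 22.25 MHz, folds to fs − 29.5 MHz = 15 MHz.
59.5 MHz mod fs = 15 MHz.
15 MHz ≤ fs/2 = 22.25 MHz, appears at 15 MHz.
59.5 MHz and 118.5 MHz both map to 15 MHz.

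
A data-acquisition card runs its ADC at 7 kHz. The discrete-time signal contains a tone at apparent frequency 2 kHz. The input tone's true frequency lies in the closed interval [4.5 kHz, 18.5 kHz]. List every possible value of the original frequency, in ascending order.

5 kHz, 9 kHz, 12 kHz, 16 kHz

Frequencies that alias to 2 kHz are k·fs ± 2 kHz for integer k ≥ 0.
k=0: 2 kHz.
k=1: 5 kHz, 9 kHz.
k=2: 12 kHz, 16 kHz.
k=3: 19 kHz, 23 kHz.
Within [4.5 kHz, 18.5 kHz]: 5 kHz, 9 kHz, 12 kHz, 16 kHz.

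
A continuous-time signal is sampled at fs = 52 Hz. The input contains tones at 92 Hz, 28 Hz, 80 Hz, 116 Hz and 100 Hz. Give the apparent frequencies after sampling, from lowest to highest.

fs/2 = 26 Hz.
92 Hz mod fs = 40 Hz.
40 Hz > fs/2 = 26 Hz, folds to fs − 40 Hz = 12 Hz.
28 Hz > fs/2 = 26 Hz, folds to fs − 28 Hz = 24 Hz.
80 Hz mod fs = 28 Hz.
28 Hz > fs/2 = 26 Hz, folds to fs − 28 Hz = 24 Hz.
116 Hz mod fs = 12 Hz.
12 Hz ≤ fs/2 = 26 Hz, appears at 12 Hz.
100 Hz mod fs = 48 Hz.
48 Hz > fs/2 = 26 Hz, folds to fs − 48 Hz = 4 Hz.
Distinct values: {4 Hz, 12 Hz, 24 Hz}.

4 Hz, 12 Hz, 24 Hz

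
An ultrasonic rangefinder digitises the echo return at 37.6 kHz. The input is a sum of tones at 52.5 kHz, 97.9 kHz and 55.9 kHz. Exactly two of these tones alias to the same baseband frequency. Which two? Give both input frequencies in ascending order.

fs/2 = 18.8 kHz.
52.5 kHz mod fs = 14.9 kHz.
14.9 kHz ≤ fs/2 = 18.8 kHz, appears at 14.9 kHz.
97.9 kHz mod fs = 22.7 kHz.
22.7 kHz > fs/2 = 18.8 kHz, folds to fs − 22.7 kHz = 14.9 kHz.
55.9 kHz mod fs = 18.3 kHz.
18.3 kHz ≤ fs/2 = 18.8 kHz, appears at 18.3 kHz.
52.5 kHz and 97.9 kHz both map to 14.9 kHz.

52.5 kHz, 97.9 kHz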